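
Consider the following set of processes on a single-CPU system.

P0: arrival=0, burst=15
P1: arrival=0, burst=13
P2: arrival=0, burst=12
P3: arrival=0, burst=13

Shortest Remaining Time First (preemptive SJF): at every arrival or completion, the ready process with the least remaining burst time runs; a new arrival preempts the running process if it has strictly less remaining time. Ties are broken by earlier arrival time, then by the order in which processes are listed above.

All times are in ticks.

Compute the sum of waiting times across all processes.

Timeline: | P2 0-12 | P1 12-25 | P3 25-38 | P0 38-53 |
Completion: P0=53  P1=25  P2=12  P3=38
Turnaround (C−A): P0=53  P1=25  P2=12  P3=38
Waiting = turnaround − burst: P0=38, P1=12, P2=0, P3=25
Total waiting = 38 + 12 + 0 + 25 = 75

75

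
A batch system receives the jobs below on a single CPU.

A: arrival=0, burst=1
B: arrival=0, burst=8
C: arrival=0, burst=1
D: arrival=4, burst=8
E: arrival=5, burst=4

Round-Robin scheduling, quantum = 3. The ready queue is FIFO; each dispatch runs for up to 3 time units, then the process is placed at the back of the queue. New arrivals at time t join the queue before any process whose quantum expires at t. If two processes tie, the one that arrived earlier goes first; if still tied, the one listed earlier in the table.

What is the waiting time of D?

10

Timeline: | A 0-1 | B 1-4 | C 4-5 | D 5-8 | B 8-11 | E 11-14 | D 14-17 | B 17-19 | E 19-20 | D 20-22 |
Completion: A=1  B=19  C=5  D=22  E=20
Waiting(D) = turnaround − burst = 18 − 8 = 10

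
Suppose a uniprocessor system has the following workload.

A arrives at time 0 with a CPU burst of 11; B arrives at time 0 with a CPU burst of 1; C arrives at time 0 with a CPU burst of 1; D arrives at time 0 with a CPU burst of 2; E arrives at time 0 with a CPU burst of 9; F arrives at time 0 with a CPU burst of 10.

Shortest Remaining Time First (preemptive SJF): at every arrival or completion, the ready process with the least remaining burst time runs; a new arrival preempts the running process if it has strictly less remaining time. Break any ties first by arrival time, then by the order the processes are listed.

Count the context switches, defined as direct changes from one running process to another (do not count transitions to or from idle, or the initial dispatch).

5

Schedule: | B 0-1 | C 1-2 | D 2-4 | E 4-13 | F 13-23 | A 23-34 |
Completion: A=34  B=1  C=2  D=4  E=13  F=23
Turnaround (C−A): A=34  B=1  C=2  D=4  E=13  F=23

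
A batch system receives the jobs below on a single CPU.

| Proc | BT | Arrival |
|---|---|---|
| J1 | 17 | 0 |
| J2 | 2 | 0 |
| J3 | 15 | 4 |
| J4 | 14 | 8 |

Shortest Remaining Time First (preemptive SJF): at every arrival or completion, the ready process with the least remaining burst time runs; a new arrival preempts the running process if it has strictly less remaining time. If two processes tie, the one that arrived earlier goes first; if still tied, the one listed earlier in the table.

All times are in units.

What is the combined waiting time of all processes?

Gantt: | J2 0-2 | J1 2-19 | J4 19-33 | J3 33-48 |
Completion: J1=19  J2=2  J3=48  J4=33
Turnaround (C−A): J1=19  J2=2  J3=44  J4=25
Waiting = turnaround − burst: J1=2, J2=0, J3=29, J4=11
Total waiting = 2 + 0 + 29 + 11 = 42

42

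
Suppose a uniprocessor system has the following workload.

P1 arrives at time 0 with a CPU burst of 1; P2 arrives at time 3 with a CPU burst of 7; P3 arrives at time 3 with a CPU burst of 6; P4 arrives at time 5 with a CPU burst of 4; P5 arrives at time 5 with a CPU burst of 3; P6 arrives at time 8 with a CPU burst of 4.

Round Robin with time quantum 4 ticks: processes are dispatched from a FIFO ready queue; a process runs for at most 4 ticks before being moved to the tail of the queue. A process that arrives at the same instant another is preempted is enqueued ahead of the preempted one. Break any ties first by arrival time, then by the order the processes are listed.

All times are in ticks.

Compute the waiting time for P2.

Schedule: | P1 0-1 | idle 1-3 | P2 3-7 | P3 7-11 | P4 11-15 | P5 15-18 | P2 18-21 | P6 21-25 | P3 25-27 |
Completion: P1=1  P2=21  P3=27  P4=15  P5=18  P6=25
Turnaround (C−A): P1=1  P2=18  P3=24  P4=10  P5=13  P6=17
Waiting(P2) = turnaround − burst = 18 − 7 = 11

11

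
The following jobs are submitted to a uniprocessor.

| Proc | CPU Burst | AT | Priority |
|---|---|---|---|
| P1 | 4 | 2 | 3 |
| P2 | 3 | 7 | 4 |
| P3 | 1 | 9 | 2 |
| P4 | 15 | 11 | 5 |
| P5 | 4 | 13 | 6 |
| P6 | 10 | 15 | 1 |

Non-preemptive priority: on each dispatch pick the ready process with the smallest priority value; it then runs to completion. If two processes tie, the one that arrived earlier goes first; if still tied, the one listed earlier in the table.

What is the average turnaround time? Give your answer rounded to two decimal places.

Timeline: | idle 0-2 | P1 2-6 | idle 6-7 | P2 7-10 | P3 10-11 | P4 11-26 | P6 26-36 | P5 36-40 |
Completion: P1=6  P2=10  P3=11  P4=26  P5=40  P6=36
Turnaround (C−A): P1=4  P2=3  P3=2  P4=15  P5=27  P6=21
Turnaround times: P1=4, P2=3, P3=2, P4=15, P5=27, P6=21
Average turnaround = (4+3+2+15+27+21) / 6 = 72/6 = 12.00

12.00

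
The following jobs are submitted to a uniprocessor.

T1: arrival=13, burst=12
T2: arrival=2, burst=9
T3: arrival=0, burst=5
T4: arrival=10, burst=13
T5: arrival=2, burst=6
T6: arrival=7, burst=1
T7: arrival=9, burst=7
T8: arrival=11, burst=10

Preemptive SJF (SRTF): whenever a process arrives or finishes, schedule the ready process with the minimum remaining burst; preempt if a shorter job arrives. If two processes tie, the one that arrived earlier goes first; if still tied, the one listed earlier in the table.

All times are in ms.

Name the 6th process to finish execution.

T8

Timeline: | T3 0-5 | T5 5-7 | T6 7-8 | T5 8-12 | T7 12-19 | T2 19-28 | T8 28-38 | T1 38-50 | T4 50-63 |
Completion: T1=50  T2=28  T3=5  T4=63  T5=12  T6=8  T7=19  T8=38
Turnaround (C−A): T1=37  T2=26  T3=5  T4=53  T5=10  T6=1  T7=10  T8=27
Finish order: T3 → T6 → T5 → T7 → T2 → T8 → T1 → T4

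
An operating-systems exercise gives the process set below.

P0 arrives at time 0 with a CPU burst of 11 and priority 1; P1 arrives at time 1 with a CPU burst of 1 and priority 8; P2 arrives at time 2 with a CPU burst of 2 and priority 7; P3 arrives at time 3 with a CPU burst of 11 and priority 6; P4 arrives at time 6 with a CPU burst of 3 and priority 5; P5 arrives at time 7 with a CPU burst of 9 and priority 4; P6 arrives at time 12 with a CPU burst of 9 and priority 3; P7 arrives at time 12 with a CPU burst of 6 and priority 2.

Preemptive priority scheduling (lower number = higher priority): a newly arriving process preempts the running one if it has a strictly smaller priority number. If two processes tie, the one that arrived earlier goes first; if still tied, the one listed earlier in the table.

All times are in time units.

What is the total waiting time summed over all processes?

Gantt: | P0 0-11 | P5 11-12 | P7 12-18 | P6 18-27 | P5 27-35 | P4 35-38 | P3 38-49 | P2 49-51 | P1 51-52 |
Completion: P0=11  P1=52  P2=51  P3=49  P4=38  P5=35  P6=27  P7=18
Turnaround (C−A): P0=11  P1=51  P2=49  P3=46  P4=32  P5=28  P6=15  P7=6
Waiting = turnaround − burst: P0=0, P1=50, P2=47, P3=35, P4=29, P5=19, P6=6, P7=0
Total waiting = 0 + 50 + 47 + 35 + 29 + 19 + 6 + 0 = 186

186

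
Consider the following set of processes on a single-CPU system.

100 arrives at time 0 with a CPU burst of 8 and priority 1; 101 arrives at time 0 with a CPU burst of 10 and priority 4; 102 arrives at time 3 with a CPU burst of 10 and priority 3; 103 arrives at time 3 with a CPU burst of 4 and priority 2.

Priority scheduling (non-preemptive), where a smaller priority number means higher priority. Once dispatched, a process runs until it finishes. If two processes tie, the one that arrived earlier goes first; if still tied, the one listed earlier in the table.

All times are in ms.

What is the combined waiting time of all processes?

36

Timeline: | 100 0-8 | 103 8-12 | 102 12-22 | 101 22-32 |
Completion: 100=8  101=32  102=22  103=12
Turnaround (C−A): 100=8  101=32  102=19  103=9
Waiting = turnaround − burst: 100=0, 101=22, 102=9, 103=5
Total waiting = 0 + 22 + 9 + 5 = 36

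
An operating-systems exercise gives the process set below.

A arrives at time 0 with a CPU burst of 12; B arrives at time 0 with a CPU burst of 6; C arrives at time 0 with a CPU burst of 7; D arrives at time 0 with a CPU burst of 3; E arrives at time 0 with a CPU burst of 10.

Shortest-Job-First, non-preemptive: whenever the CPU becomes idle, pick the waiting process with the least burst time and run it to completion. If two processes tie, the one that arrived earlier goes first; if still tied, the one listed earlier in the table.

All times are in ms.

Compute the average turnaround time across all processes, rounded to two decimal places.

18.40

Timeline: | D 0-3 | B 3-9 | C 9-16 | E 16-26 | A 26-38 |
Completion: A=38  B=9  C=16  D=3  E=26
Turnaround (C−A): A=38  B=9  C=16  D=3  E=26
Turnaround times: A=38, B=9, C=16, D=3, E=26
Average turnaround = (38+9+16+3+26) / 5 = 92/5 = 18.40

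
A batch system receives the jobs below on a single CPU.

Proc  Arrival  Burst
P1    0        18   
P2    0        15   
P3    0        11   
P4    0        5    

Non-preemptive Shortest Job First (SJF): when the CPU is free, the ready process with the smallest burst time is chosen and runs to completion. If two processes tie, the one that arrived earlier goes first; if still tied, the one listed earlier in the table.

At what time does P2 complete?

Timeline: | P4 0-5 | P3 5-16 | P2 16-31 | P1 31-49 |
Completion: P1=49  P2=31  P3=16  P4=5

31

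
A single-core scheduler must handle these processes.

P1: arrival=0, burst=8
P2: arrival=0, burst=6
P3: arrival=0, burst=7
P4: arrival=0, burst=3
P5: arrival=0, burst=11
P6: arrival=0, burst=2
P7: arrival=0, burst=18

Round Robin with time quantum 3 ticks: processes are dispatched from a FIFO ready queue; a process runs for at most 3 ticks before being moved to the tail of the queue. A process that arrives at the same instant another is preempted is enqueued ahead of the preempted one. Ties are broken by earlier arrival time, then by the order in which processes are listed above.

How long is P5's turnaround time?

Timeline: | P1 0-3 | P2 3-6 | P3 6-9 | P4 9-12 | P5 12-15 | P6 15-17 | P7 17-20 | P1 20-23 | P2 23-26 | P3 26-29 | P5 29-32 | P7 32-35 | P1 35-37 | P3 37-38 | P5 38-41 | P7 41-44 | P5 44-46 | P7 46-55 |
Completion: P1=37  P2=26  P3=38  P4=12  P5=46  P6=17  P7=55
Turnaround(P5) = completion − arrival = 46 − 0 = 46

46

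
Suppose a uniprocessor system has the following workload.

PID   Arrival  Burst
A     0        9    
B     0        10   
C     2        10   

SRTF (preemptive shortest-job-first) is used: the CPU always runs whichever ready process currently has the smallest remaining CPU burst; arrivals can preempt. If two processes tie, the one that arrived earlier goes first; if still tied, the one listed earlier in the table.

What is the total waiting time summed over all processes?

26

Timeline: | A 0-9 | B 9-19 | C 19-29 |
Completion: A=9  B=19  C=29
Turnaround (C−A): A=9  B=19  C=27
Waiting = turnaround − burst: A=0, B=9, C=17
Total waiting = 0 + 9 + 17 = 26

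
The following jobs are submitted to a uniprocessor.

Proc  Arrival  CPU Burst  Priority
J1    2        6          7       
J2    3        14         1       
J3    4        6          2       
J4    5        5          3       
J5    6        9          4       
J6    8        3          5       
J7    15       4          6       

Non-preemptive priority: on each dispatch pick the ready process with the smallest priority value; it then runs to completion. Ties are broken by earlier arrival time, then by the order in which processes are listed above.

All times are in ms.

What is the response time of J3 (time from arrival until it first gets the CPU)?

18

Timeline: | idle 0-2 | J1 2-8 | J2 8-22 | J3 22-28 | J4 28-33 | J5 33-42 | J6 42-45 | J7 45-49 |
Completion: J1=8  J2=22  J3=28  J4=33  J5=42  J6=45  J7=49
Turnaround (C−A): J1=6  J2=19  J3=24  J4=28  J5=36  J6=37  J7=34
Response(J3) = first start − arrival = 22 − 4 = 18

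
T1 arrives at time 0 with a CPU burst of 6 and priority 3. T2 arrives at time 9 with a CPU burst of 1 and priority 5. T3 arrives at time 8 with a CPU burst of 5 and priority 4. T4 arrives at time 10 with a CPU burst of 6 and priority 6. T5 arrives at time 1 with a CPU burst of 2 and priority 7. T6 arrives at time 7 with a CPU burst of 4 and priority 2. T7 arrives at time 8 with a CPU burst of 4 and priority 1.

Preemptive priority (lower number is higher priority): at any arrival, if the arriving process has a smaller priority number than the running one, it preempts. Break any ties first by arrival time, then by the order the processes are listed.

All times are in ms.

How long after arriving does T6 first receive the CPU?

0

Gantt: | T1 0-6 | T5 6-7 | T6 7-8 | T7 8-12 | T6 12-15 | T3 15-20 | T2 20-21 | T4 21-27 | T5 27-28 |
Completion: T1=6  T2=21  T3=20  T4=27  T5=28  T6=15  T7=12
Turnaround (C−A): T1=6  T2=12  T3=12  T4=17  T5=27  T6=8  T7=4
Response(T6) = first start − arrival = 7 − 7 = 0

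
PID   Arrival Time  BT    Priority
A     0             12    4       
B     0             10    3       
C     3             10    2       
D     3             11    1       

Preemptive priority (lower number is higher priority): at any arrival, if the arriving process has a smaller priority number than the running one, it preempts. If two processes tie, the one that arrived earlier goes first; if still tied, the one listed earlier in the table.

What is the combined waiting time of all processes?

63

Gantt: | B 0-3 | D 3-14 | C 14-24 | B 24-31 | A 31-43 |
Completion: A=43  B=31  C=24  D=14
Waiting = turnaround − burst: A=31, B=21, C=11, D=0
Total waiting = 31 + 21 + 11 + 0 = 63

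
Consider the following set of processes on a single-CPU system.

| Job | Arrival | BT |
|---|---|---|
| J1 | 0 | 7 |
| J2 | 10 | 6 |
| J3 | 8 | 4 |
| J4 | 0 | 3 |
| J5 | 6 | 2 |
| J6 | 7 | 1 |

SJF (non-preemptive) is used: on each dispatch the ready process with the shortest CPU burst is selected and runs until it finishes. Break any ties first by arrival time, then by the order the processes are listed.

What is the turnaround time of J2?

Schedule: | J4 0-3 | J1 3-10 | J6 10-11 | J5 11-13 | J3 13-17 | J2 17-23 |
Completion: J1=10  J2=23  J3=17  J4=3  J5=13  J6=11
Turnaround(J2) = completion − arrival = 23 − 10 = 13

13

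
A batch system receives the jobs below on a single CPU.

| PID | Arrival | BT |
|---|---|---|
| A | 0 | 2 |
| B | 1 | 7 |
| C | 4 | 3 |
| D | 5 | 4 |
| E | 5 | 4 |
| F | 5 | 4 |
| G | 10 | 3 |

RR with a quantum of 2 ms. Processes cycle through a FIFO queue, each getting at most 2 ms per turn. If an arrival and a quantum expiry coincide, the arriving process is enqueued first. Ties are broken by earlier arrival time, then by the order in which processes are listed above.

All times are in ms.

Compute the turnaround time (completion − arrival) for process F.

Schedule: | A 0-2 | B 2-4 | C 4-6 | B 6-8 | D 8-10 | E 10-12 | F 12-14 | C 14-15 | B 15-17 | G 17-19 | D 19-21 | E 21-23 | F 23-25 | B 25-26 | G 26-27 |
Completion: A=2  B=26  C=15  D=21  E=23  F=25  G=27
Turnaround (C−A): A=2  B=25  C=11  D=16  E=18  F=20  G=17
Turnaround(F) = completion − arrival = 25 − 5 = 20

20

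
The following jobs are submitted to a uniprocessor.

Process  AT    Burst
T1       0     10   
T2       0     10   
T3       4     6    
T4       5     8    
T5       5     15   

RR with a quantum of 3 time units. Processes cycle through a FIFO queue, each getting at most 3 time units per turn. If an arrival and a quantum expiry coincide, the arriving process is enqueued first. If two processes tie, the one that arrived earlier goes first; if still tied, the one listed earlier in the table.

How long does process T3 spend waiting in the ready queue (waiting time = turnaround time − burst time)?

Gantt: | T1 0-3 | T2 3-6 | T1 6-9 | T3 9-12 | T4 12-15 | T5 15-18 | T2 18-21 | T1 21-24 | T3 24-27 | T4 27-30 | T5 30-33 | T2 33-36 | T1 36-37 | T4 37-39 | T5 39-42 | T2 42-43 | T5 43-49 |
Completion: T1=37  T2=43  T3=27  T4=39  T5=49
Turnaround (C−A): T1=37  T2=43  T3=23  T4=34  T5=44
Waiting(T3) = turnaround − burst = 23 − 6 = 17

17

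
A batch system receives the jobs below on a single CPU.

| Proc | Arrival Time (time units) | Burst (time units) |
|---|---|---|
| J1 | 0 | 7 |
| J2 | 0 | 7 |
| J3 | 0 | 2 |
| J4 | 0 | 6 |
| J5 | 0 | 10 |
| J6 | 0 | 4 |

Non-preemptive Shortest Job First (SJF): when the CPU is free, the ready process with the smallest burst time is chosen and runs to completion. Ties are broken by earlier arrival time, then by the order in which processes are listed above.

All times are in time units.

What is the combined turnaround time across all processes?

101

Timeline: | J3 0-2 | J6 2-6 | J4 6-12 | J1 12-19 | J2 19-26 | J5 26-36 |
Completion: J1=19  J2=26  J3=2  J4=12  J5=36  J6=6
Turnaround (C−A): J1=19  J2=26  J3=2  J4=12  J5=36  J6=6
Turnaround = completion − arrival: J1=19, J2=26, J3=2, J4=12, J5=36, J6=6
Total turnaround = 19 + 26 + 2 + 12 + 36 + 6 = 101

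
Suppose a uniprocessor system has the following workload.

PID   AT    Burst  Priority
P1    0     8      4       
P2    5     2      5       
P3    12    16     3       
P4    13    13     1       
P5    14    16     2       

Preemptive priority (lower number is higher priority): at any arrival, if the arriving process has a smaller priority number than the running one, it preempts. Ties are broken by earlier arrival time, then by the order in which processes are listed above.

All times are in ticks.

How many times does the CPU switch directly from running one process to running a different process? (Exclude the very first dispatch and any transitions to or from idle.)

Timeline: | P1 0-8 | P2 8-10 | idle 10-12 | P3 12-13 | P4 13-26 | P5 26-42 | P3 42-57 |
Completion: P1=8  P2=10  P3=57  P4=26  P5=42
Turnaround (C−A): P1=8  P2=5  P3=45  P4=13  P5=28

4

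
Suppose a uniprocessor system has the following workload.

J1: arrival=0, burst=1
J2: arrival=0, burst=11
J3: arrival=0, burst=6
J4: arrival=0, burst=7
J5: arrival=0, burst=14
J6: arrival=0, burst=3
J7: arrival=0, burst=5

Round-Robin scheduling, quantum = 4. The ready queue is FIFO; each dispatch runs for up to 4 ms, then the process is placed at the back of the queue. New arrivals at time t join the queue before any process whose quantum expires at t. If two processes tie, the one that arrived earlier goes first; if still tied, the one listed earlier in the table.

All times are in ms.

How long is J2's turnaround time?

Timeline: | J1 0-1 | J2 1-5 | J3 5-9 | J4 9-13 | J5 13-17 | J6 17-20 | J7 20-24 | J2 24-28 | J3 28-30 | J4 30-33 | J5 33-37 | J7 37-38 | J2 38-41 | J5 41-47 |
Completion: J1=1  J2=41  J3=30  J4=33  J5=47  J6=20  J7=38
Turnaround (C−A): J1=1  J2=41  J3=30  J4=33  J5=47  J6=20  J7=38
Turnaround(J2) = completion − arrival = 41 − 0 = 41

41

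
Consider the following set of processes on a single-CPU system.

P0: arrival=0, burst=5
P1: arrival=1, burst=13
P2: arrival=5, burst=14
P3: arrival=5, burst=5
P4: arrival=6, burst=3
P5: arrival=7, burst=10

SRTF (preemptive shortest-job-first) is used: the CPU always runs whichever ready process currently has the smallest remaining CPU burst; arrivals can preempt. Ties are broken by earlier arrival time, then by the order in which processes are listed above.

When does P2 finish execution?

Timeline: | P0 0-5 | P3 5-6 | P4 6-9 | P3 9-13 | P5 13-23 | P1 23-36 | P2 36-50 |
Completion: P0=5  P1=36  P2=50  P3=13  P4=9  P5=23
Turnaround (C−A): P0=5  P1=35  P2=45  P3=8  P4=3  P5=16

50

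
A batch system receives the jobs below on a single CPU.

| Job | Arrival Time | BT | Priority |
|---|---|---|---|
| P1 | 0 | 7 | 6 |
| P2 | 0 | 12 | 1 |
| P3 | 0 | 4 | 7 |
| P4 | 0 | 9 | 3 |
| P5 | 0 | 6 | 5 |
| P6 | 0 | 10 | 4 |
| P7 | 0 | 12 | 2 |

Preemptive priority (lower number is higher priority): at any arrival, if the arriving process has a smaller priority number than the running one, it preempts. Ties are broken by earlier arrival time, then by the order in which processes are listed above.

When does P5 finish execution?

Schedule: | P2 0-12 | P7 12-24 | P4 24-33 | P6 33-43 | P5 43-49 | P1 49-56 | P3 56-60 |
Completion: P1=56  P2=12  P3=60  P4=33  P5=49  P6=43  P7=24
Turnaround (C−A): P1=56  P2=12  P3=60  P4=33  P5=49  P6=43  P7=24

49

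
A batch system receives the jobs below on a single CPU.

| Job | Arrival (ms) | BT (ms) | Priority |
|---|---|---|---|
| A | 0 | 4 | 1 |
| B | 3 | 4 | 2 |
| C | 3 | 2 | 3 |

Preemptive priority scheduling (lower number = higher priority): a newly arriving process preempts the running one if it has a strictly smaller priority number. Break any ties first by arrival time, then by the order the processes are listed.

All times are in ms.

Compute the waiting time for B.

Timeline: | A 0-4 | B 4-8 | C 8-10 |
Completion: A=4  B=8  C=10
Turnaround (C−A): A=4  B=5  C=7
Waiting(B) = turnaround − burst = 5 − 4 = 1

1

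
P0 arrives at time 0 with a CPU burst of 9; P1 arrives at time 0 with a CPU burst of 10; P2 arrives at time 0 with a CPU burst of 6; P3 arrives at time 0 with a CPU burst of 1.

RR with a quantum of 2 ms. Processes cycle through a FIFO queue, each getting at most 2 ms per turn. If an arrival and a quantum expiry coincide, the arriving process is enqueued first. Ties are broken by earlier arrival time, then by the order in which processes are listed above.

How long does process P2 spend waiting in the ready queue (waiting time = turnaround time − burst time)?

13

Schedule: | P0 0-2 | P1 2-4 | P2 4-6 | P3 6-7 | P0 7-9 | P1 9-11 | P2 11-13 | P0 13-15 | P1 15-17 | P2 17-19 | P0 19-21 | P1 21-23 | P0 23-24 | P1 24-26 |
Completion: P0=24  P1=26  P2=19  P3=7
Turnaround (C−A): P0=24  P1=26  P2=19  P3=7
Waiting(P2) = turnaround − burst = 19 − 6 = 13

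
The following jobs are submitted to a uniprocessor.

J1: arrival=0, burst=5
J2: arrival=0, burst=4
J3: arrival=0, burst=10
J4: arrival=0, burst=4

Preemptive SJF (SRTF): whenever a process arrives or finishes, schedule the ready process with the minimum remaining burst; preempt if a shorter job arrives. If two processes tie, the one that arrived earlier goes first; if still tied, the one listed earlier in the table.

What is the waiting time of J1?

Gantt: | J2 0-4 | J4 4-8 | J1 8-13 | J3 13-23 |
Completion: J1=13  J2=4  J3=23  J4=8
Turnaround (C−A): J1=13  J2=4  J3=23  J4=8
Waiting(J1) = turnaround − burst = 13 − 5 = 8

8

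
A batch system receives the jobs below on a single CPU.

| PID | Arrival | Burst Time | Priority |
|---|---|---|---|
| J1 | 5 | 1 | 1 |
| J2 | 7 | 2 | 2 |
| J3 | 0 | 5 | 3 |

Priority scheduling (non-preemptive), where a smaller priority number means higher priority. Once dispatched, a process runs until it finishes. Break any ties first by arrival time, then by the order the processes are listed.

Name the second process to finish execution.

Schedule: | J3 0-5 | J1 5-6 | idle 6-7 | J2 7-9 |
Completion: J1=6  J2=9  J3=5
Finish order: J3 → J1 → J2

J1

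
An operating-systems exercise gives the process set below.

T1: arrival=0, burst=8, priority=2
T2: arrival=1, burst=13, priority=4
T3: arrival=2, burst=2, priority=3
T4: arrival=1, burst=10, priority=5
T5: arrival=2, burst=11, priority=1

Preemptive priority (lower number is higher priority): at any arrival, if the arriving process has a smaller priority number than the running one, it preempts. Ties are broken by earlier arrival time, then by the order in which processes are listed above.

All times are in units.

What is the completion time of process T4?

44

Timeline: | T1 0-2 | T5 2-13 | T1 13-19 | T3 19-21 | T2 21-34 | T4 34-44 |
Completion: T1=19  T2=34  T3=21  T4=44  T5=13
Turnaround (C−A): T1=19  T2=33  T3=19  T4=43  T5=11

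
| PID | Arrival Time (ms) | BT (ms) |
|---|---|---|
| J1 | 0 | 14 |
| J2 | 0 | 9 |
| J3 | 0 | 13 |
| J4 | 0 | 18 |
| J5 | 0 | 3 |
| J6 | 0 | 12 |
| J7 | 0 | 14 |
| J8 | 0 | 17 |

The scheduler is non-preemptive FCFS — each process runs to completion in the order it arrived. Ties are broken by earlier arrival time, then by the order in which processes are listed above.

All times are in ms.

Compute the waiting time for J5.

Timeline: | J1 0-14 | J2 14-23 | J3 23-36 | J4 36-54 | J5 54-57 | J6 57-69 | J7 69-83 | J8 83-100 |
Completion: J1=14  J2=23  J3=36  J4=54  J5=57  J6=69  J7=83  J8=100
Turnaround (C−A): J1=14  J2=23  J3=36  J4=54  J5=57  J6=69  J7=83  J8=100
Waiting(J5) = turnaround − burst = 57 − 3 = 54

54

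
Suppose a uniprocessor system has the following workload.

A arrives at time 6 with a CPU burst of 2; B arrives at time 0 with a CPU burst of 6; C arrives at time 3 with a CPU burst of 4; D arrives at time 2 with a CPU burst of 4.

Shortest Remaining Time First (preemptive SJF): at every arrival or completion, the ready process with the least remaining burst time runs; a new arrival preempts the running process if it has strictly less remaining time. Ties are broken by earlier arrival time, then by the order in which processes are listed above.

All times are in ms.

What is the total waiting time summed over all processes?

Gantt: | B 0-6 | A 6-8 | D 8-12 | C 12-16 |
Completion: A=8  B=6  C=16  D=12
Turnaround (C−A): A=2  B=6  C=13  D=10
Waiting = turnaround − burst: A=0, B=0, C=9, D=6
Total waiting = 0 + 0 + 9 + 6 = 15

15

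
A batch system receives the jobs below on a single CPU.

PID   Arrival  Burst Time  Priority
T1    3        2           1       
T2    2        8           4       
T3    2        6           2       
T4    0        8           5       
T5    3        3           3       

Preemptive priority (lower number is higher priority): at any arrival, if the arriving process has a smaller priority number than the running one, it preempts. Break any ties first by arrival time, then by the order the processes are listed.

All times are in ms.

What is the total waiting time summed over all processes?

39

Gantt: | T4 0-2 | T3 2-3 | T1 3-5 | T3 5-10 | T5 10-13 | T2 13-21 | T4 21-27 |
Completion: T1=5  T2=21  T3=10  T4=27  T5=13
Waiting = turnaround − burst: T1=0, T2=11, T3=2, T4=19, T5=7
Total waiting = 0 + 11 + 2 + 19 + 7 = 39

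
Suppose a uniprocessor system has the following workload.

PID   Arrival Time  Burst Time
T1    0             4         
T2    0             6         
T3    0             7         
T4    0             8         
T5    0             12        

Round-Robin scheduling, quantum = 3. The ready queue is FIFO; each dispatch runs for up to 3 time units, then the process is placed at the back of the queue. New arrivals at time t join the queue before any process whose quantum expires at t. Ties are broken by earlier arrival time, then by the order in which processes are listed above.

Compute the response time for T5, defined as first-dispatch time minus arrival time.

12

Gantt: | T1 0-3 | T2 3-6 | T3 6-9 | T4 9-12 | T5 12-15 | T1 15-16 | T2 16-19 | T3 19-22 | T4 22-25 | T5 25-28 | T3 28-29 | T4 29-31 | T5 31-37 |
Completion: T1=16  T2=19  T3=29  T4=31  T5=37
Response(T5) = first start − arrival = 12 − 0 = 12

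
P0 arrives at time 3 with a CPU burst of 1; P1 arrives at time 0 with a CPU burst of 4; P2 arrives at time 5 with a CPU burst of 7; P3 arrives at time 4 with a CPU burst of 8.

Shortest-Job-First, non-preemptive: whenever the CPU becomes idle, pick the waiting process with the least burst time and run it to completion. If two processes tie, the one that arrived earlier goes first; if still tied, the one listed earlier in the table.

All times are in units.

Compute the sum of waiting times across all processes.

Schedule: | P1 0-4 | P0 4-5 | P2 5-12 | P3 12-20 |
Completion: P0=5  P1=4  P2=12  P3=20
Waiting = turnaround − burst: P0=1, P1=0, P2=0, P3=8
Total waiting = 1 + 0 + 0 + 8 = 9

9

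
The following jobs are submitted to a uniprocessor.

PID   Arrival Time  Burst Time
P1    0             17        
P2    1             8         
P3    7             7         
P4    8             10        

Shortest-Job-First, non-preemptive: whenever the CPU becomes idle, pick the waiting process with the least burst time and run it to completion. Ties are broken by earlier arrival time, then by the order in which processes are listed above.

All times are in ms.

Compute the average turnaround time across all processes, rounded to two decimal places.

Gantt: | P1 0-17 | P3 17-24 | P2 24-32 | P4 32-42 |
Completion: P1=17  P2=32  P3=24  P4=42
Turnaround (C−A): P1=17  P2=31  P3=17  P4=34
Turnaround times: P1=17, P2=31, P3=17, P4=34
Average turnaround = (17+31+17+34) / 4 = 99/4 = 24.75

24.75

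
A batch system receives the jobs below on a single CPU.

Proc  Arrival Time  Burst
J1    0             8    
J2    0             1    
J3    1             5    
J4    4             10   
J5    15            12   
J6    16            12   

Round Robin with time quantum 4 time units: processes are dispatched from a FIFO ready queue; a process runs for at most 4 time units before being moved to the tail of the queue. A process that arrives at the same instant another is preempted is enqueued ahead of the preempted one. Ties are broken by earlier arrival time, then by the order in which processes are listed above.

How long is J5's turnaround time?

Timeline: | J1 0-4 | J2 4-5 | J3 5-9 | J4 9-13 | J1 13-17 | J3 17-18 | J4 18-22 | J5 22-26 | J6 26-30 | J4 30-32 | J5 32-36 | J6 36-40 | J5 40-44 | J6 44-48 |
Completion: J1=17  J2=5  J3=18  J4=32  J5=44  J6=48
Turnaround (C−A): J1=17  J2=5  J3=17  J4=28  J5=29  J6=32
Turnaround(J5) = completion − arrival = 44 − 15 = 29

29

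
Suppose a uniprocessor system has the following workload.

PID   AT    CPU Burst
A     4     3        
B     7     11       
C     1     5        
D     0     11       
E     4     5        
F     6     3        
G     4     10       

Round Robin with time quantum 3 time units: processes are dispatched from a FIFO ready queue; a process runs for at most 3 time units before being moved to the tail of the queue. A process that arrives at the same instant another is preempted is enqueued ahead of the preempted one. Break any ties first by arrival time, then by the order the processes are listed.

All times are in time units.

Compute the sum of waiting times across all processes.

Schedule: | D 0-3 | C 3-6 | D 6-9 | A 9-12 | E 12-15 | G 15-18 | F 18-21 | C 21-23 | B 23-26 | D 26-29 | E 29-31 | G 31-34 | B 34-37 | D 37-39 | G 39-42 | B 42-45 | G 45-46 | B 46-48 |
Completion: A=12  B=48  C=23  D=39  E=31  F=21  G=46
Turnaround (C−A): A=8  B=41  C=22  D=39  E=27  F=15  G=42
Waiting = turnaround − burst: A=5, B=30, C=17, D=28, E=22, F=12, G=32
Total waiting = 5 + 30 + 17 + 28 + 22 + 12 + 32 = 146

146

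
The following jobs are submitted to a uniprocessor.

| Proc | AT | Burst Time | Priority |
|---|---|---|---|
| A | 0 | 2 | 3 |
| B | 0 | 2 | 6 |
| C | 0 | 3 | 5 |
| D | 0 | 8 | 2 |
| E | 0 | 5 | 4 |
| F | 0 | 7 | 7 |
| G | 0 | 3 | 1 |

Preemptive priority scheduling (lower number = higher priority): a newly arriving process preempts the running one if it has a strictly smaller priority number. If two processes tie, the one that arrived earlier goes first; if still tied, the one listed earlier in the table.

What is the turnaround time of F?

Gantt: | G 0-3 | D 3-11 | A 11-13 | E 13-18 | C 18-21 | B 21-23 | F 23-30 |
Completion: A=13  B=23  C=21  D=11  E=18  F=30  G=3
Turnaround(F) = completion − arrival = 30 − 0 = 30

30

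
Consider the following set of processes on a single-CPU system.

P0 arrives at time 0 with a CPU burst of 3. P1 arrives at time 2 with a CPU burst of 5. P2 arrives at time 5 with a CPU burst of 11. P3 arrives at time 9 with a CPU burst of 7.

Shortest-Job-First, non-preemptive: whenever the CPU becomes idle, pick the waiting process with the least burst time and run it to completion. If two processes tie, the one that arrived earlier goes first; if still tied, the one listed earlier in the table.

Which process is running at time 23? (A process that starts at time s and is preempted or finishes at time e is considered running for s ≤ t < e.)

P3

Gantt: | P0 0-3 | P1 3-8 | P2 8-19 | P3 19-26 |
Completion: P0=3  P1=8  P2=19  P3=26
Turnaround (C−A): P0=3  P1=6  P2=14  P3=17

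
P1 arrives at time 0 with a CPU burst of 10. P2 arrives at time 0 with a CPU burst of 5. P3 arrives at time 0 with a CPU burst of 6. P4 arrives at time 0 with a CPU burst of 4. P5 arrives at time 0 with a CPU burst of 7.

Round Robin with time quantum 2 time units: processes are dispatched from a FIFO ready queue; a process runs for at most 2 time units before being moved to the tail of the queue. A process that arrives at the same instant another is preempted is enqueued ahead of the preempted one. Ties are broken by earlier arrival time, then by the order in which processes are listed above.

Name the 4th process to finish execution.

Gantt: | P1 0-2 | P2 2-4 | P3 4-6 | P4 6-8 | P5 8-10 | P1 10-12 | P2 12-14 | P3 14-16 | P4 16-18 | P5 18-20 | P1 20-22 | P2 22-23 | P3 23-25 | P5 25-27 | P1 27-29 | P5 29-30 | P1 30-32 |
Completion: P1=32  P2=23  P3=25  P4=18  P5=30
Finish order: P4 → P2 → P3 → P5 → P1

P5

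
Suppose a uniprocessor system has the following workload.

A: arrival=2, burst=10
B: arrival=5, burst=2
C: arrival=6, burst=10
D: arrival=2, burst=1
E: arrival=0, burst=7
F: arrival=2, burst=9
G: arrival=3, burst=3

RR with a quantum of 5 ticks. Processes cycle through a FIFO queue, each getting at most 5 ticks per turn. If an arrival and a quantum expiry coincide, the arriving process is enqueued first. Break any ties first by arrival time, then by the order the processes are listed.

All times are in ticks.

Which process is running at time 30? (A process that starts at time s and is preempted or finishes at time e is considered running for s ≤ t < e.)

Schedule: | E 0-5 | A 5-10 | D 10-11 | F 11-16 | G 16-19 | B 19-21 | E 21-23 | C 23-28 | A 28-33 | F 33-37 | C 37-42 |
Completion: A=33  B=21  C=42  D=11  E=23  F=37  G=19
Turnaround (C−A): A=31  B=16  C=36  D=9  E=23  F=35  G=16

A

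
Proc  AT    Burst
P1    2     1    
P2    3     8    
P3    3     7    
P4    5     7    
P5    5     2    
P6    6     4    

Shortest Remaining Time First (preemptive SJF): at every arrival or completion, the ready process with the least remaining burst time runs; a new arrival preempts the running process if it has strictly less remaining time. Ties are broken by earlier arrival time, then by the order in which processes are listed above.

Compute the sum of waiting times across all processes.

38

Schedule: | idle 0-2 | P1 2-3 | P3 3-5 | P5 5-7 | P6 7-11 | P3 11-16 | P4 16-23 | P2 23-31 |
Completion: P1=3  P2=31  P3=16  P4=23  P5=7  P6=11
Turnaround (C−A): P1=1  P2=28  P3=13  P4=18  P5=2  P6=5
Waiting = turnaround − burst: P1=0, P2=20, P3=6, P4=11, P5=0, P6=1
Total waiting = 0 + 20 + 6 + 11 + 0 + 1 = 38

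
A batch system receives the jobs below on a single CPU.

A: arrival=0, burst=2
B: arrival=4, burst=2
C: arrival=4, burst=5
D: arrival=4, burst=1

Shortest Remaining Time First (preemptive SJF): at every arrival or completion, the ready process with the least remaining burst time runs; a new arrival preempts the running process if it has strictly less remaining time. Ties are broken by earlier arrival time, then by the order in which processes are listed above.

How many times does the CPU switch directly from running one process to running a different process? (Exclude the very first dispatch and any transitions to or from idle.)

2

Gantt: | A 0-2 | idle 2-4 | D 4-5 | B 5-7 | C 7-12 |
Completion: A=2  B=7  C=12  D=5
Turnaround (C−A): A=2  B=3  C=8  D=1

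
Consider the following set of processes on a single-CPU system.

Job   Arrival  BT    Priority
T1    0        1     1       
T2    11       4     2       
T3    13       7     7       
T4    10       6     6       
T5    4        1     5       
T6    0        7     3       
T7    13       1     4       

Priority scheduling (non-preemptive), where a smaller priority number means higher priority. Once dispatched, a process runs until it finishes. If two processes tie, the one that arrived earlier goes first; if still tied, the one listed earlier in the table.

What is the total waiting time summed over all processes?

25

Schedule: | T1 0-1 | T6 1-8 | T5 8-9 | idle 9-10 | T4 10-16 | T2 16-20 | T7 20-21 | T3 21-28 |
Completion: T1=1  T2=20  T3=28  T4=16  T5=9  T6=8  T7=21
Turnaround (C−A): T1=1  T2=9  T3=15  T4=6  T5=5  T6=8  T7=8
Waiting = turnaround − burst: T1=0, T2=5, T3=8, T4=0, T5=4, T6=1, T7=7
Total waiting = 0 + 5 + 8 + 0 + 4 + 1 + 7 = 25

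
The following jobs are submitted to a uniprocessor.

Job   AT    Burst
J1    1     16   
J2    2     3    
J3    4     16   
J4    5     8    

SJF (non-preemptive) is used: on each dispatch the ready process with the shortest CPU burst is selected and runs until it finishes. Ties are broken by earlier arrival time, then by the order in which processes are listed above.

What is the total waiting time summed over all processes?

54

Timeline: | idle 0-1 | J1 1-17 | J2 17-20 | J4 20-28 | J3 28-44 |
Completion: J1=17  J2=20  J3=44  J4=28
Waiting = turnaround − burst: J1=0, J2=15, J3=24, J4=15
Total waiting = 0 + 15 + 24 + 15 = 54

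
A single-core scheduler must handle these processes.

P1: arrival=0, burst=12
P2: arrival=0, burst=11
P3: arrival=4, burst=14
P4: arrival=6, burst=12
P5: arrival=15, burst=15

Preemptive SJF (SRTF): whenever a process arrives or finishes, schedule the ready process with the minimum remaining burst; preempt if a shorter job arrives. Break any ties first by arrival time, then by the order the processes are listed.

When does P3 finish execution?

49

Schedule: | P2 0-11 | P1 11-23 | P4 23-35 | P3 35-49 | P5 49-64 |
Completion: P1=23  P2=11  P3=49  P4=35  P5=64
Turnaround (C−A): P1=23  P2=11  P3=45  P4=29  P5=49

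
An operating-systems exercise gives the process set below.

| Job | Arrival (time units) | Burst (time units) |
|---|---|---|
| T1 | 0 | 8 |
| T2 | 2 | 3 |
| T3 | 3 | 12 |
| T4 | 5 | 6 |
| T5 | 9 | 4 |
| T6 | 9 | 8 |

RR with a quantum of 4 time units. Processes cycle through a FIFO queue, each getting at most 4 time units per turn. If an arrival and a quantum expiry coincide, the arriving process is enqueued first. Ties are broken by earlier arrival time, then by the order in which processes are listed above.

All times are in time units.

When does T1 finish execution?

Timeline: | T1 0-4 | T2 4-7 | T3 7-11 | T1 11-15 | T4 15-19 | T5 19-23 | T6 23-27 | T3 27-31 | T4 31-33 | T6 33-37 | T3 37-41 |
Completion: T1=15  T2=7  T3=41  T4=33  T5=23  T6=37

15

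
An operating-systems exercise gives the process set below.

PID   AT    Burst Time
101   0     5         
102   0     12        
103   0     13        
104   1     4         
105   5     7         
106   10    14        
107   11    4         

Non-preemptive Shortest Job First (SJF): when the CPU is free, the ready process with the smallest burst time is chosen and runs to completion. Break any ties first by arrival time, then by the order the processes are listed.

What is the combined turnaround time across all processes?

Timeline: | 101 0-5 | 104 5-9 | 105 9-16 | 107 16-20 | 102 20-32 | 103 32-45 | 106 45-59 |
Completion: 101=5  102=32  103=45  104=9  105=16  106=59  107=20
Turnaround (C−A): 101=5  102=32  103=45  104=8  105=11  106=49  107=9
Turnaround = completion − arrival: 101=5, 102=32, 103=45, 104=8, 105=11, 106=49, 107=9
Total turnaround = 5 + 32 + 45 + 8 + 11 + 49 + 9 = 159

159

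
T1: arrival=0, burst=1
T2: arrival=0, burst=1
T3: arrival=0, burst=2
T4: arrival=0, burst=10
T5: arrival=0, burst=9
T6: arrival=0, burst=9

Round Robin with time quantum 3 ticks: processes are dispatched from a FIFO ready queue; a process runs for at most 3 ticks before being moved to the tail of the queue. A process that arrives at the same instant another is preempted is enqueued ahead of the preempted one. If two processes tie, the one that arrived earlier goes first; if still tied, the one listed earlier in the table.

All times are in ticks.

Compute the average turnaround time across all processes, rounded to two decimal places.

Gantt: | T1 0-1 | T2 1-2 | T3 2-4 | T4 4-7 | T5 7-10 | T6 10-13 | T4 13-16 | T5 16-19 | T6 19-22 | T4 22-25 | T5 25-28 | T6 28-31 | T4 31-32 |
Completion: T1=1  T2=2  T3=4  T4=32  T5=28  T6=31
Turnaround times: T1=1, T2=2, T3=4, T4=32, T5=28, T6=31
Average turnaround = (1+2+4+32+28+31) / 6 = 98/6 = 16.33

16.33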